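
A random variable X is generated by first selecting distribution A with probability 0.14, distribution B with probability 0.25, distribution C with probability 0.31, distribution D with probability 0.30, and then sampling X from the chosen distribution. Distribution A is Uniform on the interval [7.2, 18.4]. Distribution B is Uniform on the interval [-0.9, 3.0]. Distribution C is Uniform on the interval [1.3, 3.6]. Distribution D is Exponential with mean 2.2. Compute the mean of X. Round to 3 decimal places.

Component means — A: 12.8; B: 1.05; C: 2.45; D: 2.2.
E[X] = 0.14·12.8 + 0.25·1.05 + 0.31·2.45 + 0.3·2.2 = 3.474.

3.474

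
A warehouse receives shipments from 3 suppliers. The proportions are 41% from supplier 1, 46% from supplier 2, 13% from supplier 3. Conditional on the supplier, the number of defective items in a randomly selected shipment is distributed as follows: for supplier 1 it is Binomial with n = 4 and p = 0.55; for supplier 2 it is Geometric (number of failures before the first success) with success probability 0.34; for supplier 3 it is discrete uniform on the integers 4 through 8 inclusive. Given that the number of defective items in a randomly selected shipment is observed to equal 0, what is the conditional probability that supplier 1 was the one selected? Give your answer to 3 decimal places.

0.097

Likelihoods P(X=0 | ·): 1: 0.0410062; 2: 0.34; 3: 0.
Posterior ∝ prior × likelihood. Numerator for 1: 0.41·0.0410062 = 0.0168126.
Normalizing constant: 0.41·0.0410062 + 0.46·0.34 + 0.13·0 = 0.173213.
P(1 | observation) = 0.0168126 / 0.173213 = 0.0970632.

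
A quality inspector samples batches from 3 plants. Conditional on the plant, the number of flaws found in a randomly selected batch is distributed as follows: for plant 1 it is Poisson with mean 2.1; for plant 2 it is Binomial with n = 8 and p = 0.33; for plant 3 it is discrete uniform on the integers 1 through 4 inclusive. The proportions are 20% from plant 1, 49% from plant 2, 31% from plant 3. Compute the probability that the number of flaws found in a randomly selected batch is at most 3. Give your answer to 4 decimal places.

0.7668

Conditional on each plant, P(X ≤ 3): 1: 0.838643; 2: 0.748144; 3: 0.75.
By total probability, P(X ≤ 3) = 0.2·0.838643 + 0.49·0.748144 + 0.31·0.75 = 0.766819.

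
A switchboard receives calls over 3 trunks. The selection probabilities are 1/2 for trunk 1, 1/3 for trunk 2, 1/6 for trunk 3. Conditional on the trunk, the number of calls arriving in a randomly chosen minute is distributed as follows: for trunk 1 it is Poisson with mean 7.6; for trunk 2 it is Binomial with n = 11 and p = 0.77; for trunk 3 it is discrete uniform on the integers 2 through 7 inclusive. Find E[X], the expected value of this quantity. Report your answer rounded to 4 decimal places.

7.3733

Component means — 1: 7.6; 2: 8.47; 3: 4.5.
E[X] = 0.5·7.6 + 0.333333·8.47 + 0.166667·4.5 = 7.37333.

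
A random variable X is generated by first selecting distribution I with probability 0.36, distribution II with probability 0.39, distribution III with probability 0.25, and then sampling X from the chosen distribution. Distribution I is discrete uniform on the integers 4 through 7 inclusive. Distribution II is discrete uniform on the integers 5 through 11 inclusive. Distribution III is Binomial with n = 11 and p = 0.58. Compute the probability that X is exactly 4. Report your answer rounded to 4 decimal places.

0.1115

Conditional on each component, P(X = 4): I: 0.25; II: 0; III: 0.0860936.
By total probability, P(X = 4) = 0.36·0.25 + 0.39·0 + 0.25·0.0860936 = 0.111523.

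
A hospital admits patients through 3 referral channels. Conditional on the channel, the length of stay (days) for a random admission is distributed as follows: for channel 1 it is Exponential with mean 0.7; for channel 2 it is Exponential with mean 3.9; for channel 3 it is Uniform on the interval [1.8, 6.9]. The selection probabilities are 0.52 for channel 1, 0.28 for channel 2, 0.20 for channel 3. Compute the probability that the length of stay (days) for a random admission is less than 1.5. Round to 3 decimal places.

Conditional on each channel, P(X < 1.5): 1: 0.882681; 2: 0.319288; 3: 0.
By total probability, P(X < 1.5) = 0.52·0.882681 + 0.28·0.319288 + 0.2·0 = 0.548395.

0.548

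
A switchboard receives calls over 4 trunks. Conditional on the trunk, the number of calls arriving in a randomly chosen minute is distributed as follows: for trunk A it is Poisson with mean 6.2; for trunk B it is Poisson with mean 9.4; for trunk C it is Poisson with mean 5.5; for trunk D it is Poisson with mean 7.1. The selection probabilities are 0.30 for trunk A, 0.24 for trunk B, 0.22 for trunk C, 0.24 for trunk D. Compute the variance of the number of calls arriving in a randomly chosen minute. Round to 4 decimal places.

Per component, A: μ=6.2, E[X²]=44.64; B: μ=9.4, E[X²]=97.76; C: μ=5.5, E[X²]=35.75; D: μ=7.1, E[X²]=57.51.
E[X] = 0.3·6.2 + 0.24·9.4 + 0.22·5.5 + 0.24·7.1 = 7.03.
E[X²] = 0.3·44.64 + 0.24·97.76 + 0.22·35.75 + 0.24·57.51 = 58.5218.
Var(X) = E[X²] − (E[X])² = 58.5218 − 49.4209 = 9.1009.

9.1009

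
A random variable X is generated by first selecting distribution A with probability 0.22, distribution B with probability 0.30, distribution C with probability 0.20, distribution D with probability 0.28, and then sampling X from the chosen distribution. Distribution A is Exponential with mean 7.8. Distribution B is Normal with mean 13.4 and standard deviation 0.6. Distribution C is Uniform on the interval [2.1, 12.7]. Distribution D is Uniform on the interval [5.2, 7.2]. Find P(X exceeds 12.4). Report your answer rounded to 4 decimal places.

Conditional on each component, P(X > 12.4): A: 0.203978; B: 0.95221; C: 0.0283019; D: 0.
By total probability, P(X > 12.4) = 0.22·0.203978 + 0.3·0.95221 + 0.2·0.0283019 + 0.28·0 = 0.336198.

0.3362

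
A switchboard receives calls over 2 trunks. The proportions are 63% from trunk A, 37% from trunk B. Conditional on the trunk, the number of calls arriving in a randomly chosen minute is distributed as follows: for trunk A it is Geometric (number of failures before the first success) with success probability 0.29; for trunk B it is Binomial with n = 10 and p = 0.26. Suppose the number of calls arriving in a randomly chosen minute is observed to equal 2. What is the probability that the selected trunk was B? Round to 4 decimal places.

0.5236

Likelihoods P(X=2 | ·): A: 0.146189; B: 0.273535.
Posterior ∝ prior × likelihood. Numerator for B: 0.37·0.273535 = 0.101208.
Normalizing constant: 0.63·0.146189 + 0.37·0.273535 = 0.193307.
P(B | observation) = 0.101208 / 0.193307 = 0.523561.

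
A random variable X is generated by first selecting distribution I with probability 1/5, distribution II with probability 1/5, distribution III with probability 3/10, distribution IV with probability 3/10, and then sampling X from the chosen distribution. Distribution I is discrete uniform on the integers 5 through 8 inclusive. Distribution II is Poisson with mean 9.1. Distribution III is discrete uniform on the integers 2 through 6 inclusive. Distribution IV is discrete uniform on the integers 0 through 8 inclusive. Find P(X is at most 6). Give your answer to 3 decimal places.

0.673

Conditional on each component, P(X ≤ 6): I: 0.5; II: 0.197823; III: 1; IV: 0.777778.
By total probability, P(X ≤ 6) = 0.2·0.5 + 0.2·0.197823 + 0.3·1 + 0.3·0.777778 = 0.672898.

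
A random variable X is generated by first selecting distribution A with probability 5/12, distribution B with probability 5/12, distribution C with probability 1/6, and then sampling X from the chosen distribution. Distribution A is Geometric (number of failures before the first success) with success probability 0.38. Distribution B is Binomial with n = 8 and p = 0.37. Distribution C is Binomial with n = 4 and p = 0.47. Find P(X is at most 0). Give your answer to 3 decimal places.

Conditional on each component, P(X ≤ 0): A: 0.38; B: 0.0248156; C: 0.0789048.
By total probability, P(X ≤ 0) = 0.416667·0.38 + 0.416667·0.0248156 + 0.166667·0.0789048 = 0.181824.

0.182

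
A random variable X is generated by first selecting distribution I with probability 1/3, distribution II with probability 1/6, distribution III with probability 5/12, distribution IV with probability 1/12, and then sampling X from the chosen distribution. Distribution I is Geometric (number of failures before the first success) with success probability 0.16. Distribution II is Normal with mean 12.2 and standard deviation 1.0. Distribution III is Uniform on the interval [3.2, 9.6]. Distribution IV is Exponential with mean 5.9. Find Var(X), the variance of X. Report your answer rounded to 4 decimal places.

21.2022

Per component, I: μ=5.25, E[X²]=60.375; II: μ=12.2, E[X²]=149.84; III: μ=6.4, E[X²]=44.3733; IV: μ=5.9, E[X²]=69.62.
E[X] = 0.333333·5.25 + 0.166667·12.2 + 0.416667·6.4 + 0.0833333·5.9 = 6.94167.
E[X²] = 0.333333·60.375 + 0.166667·149.84 + 0.416667·44.3733 + 0.0833333·69.62 = 69.3889.
Var(X) = E[X²] − (E[X])² = 69.3889 − 48.1867 = 21.2022.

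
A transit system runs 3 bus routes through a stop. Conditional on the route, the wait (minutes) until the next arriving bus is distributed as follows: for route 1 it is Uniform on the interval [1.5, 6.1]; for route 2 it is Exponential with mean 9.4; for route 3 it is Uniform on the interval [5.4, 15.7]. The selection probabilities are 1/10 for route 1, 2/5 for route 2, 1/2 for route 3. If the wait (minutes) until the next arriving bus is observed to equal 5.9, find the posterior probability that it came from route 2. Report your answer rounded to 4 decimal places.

0.2443

Likelihoods f(5.9 | ·): 1: 0.217391; 2: 0.0567915; 3: 0.0970874.
Posterior ∝ prior × likelihood. Numerator for 2: 0.4·0.0567915 = 0.0227166.
Normalizing constant: 0.1·0.217391 + 0.4·0.0567915 + 0.5·0.0970874 = 0.0929994.
P(2 | observation) = 0.0227166 / 0.0929994 = 0.244266.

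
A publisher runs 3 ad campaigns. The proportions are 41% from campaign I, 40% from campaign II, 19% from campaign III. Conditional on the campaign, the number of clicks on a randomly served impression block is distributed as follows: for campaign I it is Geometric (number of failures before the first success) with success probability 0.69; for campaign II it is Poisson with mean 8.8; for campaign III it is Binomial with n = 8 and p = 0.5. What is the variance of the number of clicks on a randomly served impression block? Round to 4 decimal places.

Per component, I: μ=0.449275, E[X²]=0.852972; II: μ=8.8, E[X²]=86.24; III: μ=4, E[X²]=18.
E[X] = 0.41·0.449275 + 0.4·8.8 + 0.19·4 = 4.4642.
E[X²] = 0.41·0.852972 + 0.4·86.24 + 0.19·18 = 38.2657.
Var(X) = E[X²] − (E[X])² = 38.2657 − 19.9291 = 18.3366.

18.3366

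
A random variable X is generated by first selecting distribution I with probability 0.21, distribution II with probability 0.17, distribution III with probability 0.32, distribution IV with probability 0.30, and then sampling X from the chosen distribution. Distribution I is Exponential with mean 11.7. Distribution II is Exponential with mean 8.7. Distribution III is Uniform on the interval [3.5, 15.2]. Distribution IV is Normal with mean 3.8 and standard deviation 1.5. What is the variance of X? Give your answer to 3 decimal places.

Per component, I: μ=11.7, E[X²]=273.78; II: μ=8.7, E[X²]=151.38; III: μ=9.35, E[X²]=98.83; IV: μ=3.8, E[X²]=16.69.
E[X] = 0.21·11.7 + 0.17·8.7 + 0.32·9.35 + 0.3·3.8 = 8.068.
E[X²] = 0.21·273.78 + 0.17·151.38 + 0.32·98.83 + 0.3·16.69 = 119.861.
Var(X) = E[X²] − (E[X])² = 119.861 − 65.0926 = 54.7684.

54.768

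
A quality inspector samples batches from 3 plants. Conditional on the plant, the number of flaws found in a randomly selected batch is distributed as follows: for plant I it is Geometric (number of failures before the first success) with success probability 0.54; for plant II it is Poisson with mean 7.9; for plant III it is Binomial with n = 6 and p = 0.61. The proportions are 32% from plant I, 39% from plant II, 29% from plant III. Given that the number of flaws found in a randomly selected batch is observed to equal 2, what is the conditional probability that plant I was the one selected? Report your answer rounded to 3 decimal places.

0.466

Likelihoods P(X=2 | ·): I: 0.114264; II: 0.0115691; III: 0.129125.
Posterior ∝ prior × likelihood. Numerator for I: 0.32·0.114264 = 0.0365645.
Normalizing constant: 0.32·0.114264 + 0.39·0.0115691 + 0.29·0.129125 = 0.0785226.
P(I | observation) = 0.0365645 / 0.0785226 = 0.465656.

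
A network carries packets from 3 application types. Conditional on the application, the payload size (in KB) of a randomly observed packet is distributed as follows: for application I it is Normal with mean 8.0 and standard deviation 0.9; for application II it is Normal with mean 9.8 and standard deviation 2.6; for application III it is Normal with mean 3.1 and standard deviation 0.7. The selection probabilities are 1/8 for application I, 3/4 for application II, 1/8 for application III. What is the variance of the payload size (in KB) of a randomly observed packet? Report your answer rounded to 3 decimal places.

10.120

Per component, I: μ=8, E[X²]=64.81; II: μ=9.8, E[X²]=102.8; III: μ=3.1, E[X²]=10.1.
E[X] = 0.125·8 + 0.75·9.8 + 0.125·3.1 = 8.7375.
E[X²] = 0.125·64.81 + 0.75·102.8 + 0.125·10.1 = 86.4638.
Var(X) = E[X²] − (E[X])² = 86.4638 − 76.3439 = 10.1198.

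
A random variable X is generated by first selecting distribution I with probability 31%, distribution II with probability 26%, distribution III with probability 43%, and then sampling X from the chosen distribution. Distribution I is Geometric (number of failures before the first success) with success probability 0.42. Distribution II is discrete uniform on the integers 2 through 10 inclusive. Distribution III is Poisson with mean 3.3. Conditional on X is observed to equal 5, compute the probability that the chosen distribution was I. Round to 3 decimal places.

0.096

Likelihoods P(X=5 | ·): I: 0.027567; II: 0.111111; III: 0.120286.
Posterior ∝ prior × likelihood. Numerator for I: 0.31·0.027567 = 0.00854577.
Normalizing constant: 0.31·0.027567 + 0.26·0.111111 + 0.43·0.120286 = 0.0891578.
P(I | observation) = 0.00854577 / 0.0891578 = 0.0958499.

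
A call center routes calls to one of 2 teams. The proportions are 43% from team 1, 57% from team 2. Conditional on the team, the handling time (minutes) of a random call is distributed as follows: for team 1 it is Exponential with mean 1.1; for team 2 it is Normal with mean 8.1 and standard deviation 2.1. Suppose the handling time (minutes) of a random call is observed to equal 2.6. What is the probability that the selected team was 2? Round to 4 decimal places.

Likelihoods f(2.6 | ·): 1: 0.085525; 2: 0.00615444.
Posterior ∝ prior × likelihood. Numerator for 2: 0.57·0.00615444 = 0.00350803.
Normalizing constant: 0.43·0.085525 + 0.57·0.00615444 = 0.0402838.
P(2 | observation) = 0.00350803 / 0.0402838 = 0.087083.

0.0871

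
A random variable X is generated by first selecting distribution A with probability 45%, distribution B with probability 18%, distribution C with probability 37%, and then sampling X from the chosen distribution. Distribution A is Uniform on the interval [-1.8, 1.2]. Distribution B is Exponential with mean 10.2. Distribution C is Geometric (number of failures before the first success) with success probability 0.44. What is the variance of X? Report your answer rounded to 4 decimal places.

Per component, A: μ=-0.3, E[X²]=0.84; B: μ=10.2, E[X²]=208.08; C: μ=1.27273, E[X²]=4.5124.
E[X] = 0.45·-0.3 + 0.18·10.2 + 0.37·1.27273 = 2.17191.
E[X²] = 0.45·0.84 + 0.18·208.08 + 0.37·4.5124 = 39.502.
Var(X) = E[X²] − (E[X])² = 39.502 − 4.71719 = 34.7848.

34.7848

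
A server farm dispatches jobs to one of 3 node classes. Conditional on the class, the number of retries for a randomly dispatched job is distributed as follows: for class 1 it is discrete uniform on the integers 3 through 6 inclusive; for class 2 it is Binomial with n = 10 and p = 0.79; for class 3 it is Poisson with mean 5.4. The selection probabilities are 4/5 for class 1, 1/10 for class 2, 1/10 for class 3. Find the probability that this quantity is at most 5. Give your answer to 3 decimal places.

0.659

Conditional on each class, P(X ≤ 5): 1: 0.75; 2: 0.0398624; 3: 0.546132.
By total probability, P(X ≤ 5) = 0.8·0.75 + 0.1·0.0398624 + 0.1·0.546132 = 0.658599.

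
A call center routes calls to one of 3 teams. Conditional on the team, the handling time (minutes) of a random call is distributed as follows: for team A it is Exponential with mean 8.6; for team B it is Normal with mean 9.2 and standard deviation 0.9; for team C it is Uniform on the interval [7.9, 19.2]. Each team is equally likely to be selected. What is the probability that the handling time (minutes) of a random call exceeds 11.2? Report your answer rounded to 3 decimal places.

0.331

Conditional on each team, P(X > 11.2): A: 0.271899; B: 0.0131341; C: 0.707965.
By total probability, P(X > 11.2) = 0.333333·0.271899 + 0.333333·0.0131341 + 0.333333·0.707965 = 0.330999.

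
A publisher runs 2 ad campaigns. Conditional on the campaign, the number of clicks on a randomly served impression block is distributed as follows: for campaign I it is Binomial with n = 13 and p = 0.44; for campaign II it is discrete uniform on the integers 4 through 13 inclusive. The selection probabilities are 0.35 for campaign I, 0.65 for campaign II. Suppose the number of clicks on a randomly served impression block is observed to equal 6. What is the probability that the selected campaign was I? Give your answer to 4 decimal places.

Likelihoods P(X=6 | ·): I: 0.215055; II: 0.1.
Posterior ∝ prior × likelihood. Numerator for I: 0.35·0.215055 = 0.0752692.
Normalizing constant: 0.35·0.215055 + 0.65·0.1 = 0.140269.
P(I | observation) = 0.0752692 / 0.140269 = 0.536605.

0.5366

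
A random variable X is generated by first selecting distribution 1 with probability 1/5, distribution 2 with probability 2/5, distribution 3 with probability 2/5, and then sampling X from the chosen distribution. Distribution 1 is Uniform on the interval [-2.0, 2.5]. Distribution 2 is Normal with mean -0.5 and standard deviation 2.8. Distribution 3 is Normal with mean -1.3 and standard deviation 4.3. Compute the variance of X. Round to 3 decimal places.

Per component, 1: μ=0.25, E[X²]=1.75; 2: μ=-0.5, E[X²]=8.09; 3: μ=-1.3, E[X²]=20.18.
E[X] = 0.2·0.25 + 0.4·-0.5 + 0.4·-1.3 = -0.67.
E[X²] = 0.2·1.75 + 0.4·8.09 + 0.4·20.18 = 11.658.
Var(X) = E[X²] − (E[X])² = 11.658 − 0.4489 = 11.2091.

11.209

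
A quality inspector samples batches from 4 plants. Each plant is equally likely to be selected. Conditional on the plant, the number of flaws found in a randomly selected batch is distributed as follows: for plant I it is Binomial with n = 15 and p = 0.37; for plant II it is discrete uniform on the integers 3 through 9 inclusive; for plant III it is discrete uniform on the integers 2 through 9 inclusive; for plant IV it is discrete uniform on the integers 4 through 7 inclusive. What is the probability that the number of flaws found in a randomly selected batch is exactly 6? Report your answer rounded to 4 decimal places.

Conditional on each plant, P(X = 6): I: 0.200761; II: 0.142857; III: 0.125; IV: 0.25.
By total probability, P(X = 6) = 0.25·0.200761 + 0.25·0.142857 + 0.25·0.125 + 0.25·0.25 = 0.179655.

0.1797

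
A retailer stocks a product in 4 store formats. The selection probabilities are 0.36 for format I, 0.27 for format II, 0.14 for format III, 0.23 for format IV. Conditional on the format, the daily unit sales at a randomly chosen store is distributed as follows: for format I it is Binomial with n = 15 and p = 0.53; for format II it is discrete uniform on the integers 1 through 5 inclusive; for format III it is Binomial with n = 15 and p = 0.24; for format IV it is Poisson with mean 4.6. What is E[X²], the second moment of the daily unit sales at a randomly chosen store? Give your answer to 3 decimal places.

35.190

For each component E[X²] = Var + (mean)², giving I: 66.939; II: 11; III: 15.696; IV: 25.76.
Overall E[X²] = 0.36·66.939 + 0.27·11 + 0.14·15.696 + 0.23·25.76 = 35.1903.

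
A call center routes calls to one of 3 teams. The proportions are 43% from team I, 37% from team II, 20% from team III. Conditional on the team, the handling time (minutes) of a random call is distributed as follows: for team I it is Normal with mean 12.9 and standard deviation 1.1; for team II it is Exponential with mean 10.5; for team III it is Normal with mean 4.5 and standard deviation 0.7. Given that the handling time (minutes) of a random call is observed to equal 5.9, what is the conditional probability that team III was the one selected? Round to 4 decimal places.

0.4343

Likelihoods f(5.9 | ·): I: 5.8338e-10; II: 0.0542973; III: 0.07713.
Posterior ∝ prior × likelihood. Numerator for III: 0.2·0.07713 = 0.015426.
Normalizing constant: 0.43·5.8338e-10 + 0.37·0.0542973 + 0.2·0.07713 = 0.035516.
P(III | observation) = 0.015426 / 0.035516 = 0.434339.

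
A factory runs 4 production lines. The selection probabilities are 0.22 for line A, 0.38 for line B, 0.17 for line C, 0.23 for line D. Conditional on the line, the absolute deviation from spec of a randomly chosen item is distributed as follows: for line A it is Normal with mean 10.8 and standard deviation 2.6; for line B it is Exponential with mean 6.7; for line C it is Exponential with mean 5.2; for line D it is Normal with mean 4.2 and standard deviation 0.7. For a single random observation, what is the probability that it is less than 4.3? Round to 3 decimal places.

0.405

Conditional on each line, P(X < 4.3): A: 0.00620967; B: 0.473651; C: 0.562607; D: 0.556798.
By total probability, P(X < 4.3) = 0.22·0.00620967 + 0.38·0.473651 + 0.17·0.562607 + 0.23·0.556798 = 0.40506.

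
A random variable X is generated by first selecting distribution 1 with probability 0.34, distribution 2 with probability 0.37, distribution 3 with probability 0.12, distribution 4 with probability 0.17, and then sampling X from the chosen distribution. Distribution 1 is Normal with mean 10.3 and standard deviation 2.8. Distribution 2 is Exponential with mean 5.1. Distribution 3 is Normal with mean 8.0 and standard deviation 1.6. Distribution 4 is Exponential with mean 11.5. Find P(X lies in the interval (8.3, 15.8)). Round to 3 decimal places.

0.397

Conditional on each component, P(8.3 < X < 15.8): 1: 0.737726; 2: 0.151292; 3: 0.425634; 4: 0.232792.
By total probability, P(8.3 < X < 15.8) = 0.34·0.737726 + 0.37·0.151292 + 0.12·0.425634 + 0.17·0.232792 = 0.397456.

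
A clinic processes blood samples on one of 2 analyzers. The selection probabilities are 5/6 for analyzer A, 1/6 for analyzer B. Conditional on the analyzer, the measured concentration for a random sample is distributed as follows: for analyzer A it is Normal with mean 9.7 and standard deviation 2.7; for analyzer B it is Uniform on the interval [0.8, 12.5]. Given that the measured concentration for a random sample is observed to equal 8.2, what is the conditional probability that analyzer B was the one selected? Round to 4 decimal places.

Likelihoods f(8.2 | ·): A: 0.126627; B: 0.0854701.
Posterior ∝ prior × likelihood. Numerator for B: 0.166667·0.0854701 = 0.014245.
Normalizing constant: 0.833333·0.126627 + 0.166667·0.0854701 = 0.119767.
P(B | observation) = 0.014245 / 0.119767 = 0.118939.

0.1189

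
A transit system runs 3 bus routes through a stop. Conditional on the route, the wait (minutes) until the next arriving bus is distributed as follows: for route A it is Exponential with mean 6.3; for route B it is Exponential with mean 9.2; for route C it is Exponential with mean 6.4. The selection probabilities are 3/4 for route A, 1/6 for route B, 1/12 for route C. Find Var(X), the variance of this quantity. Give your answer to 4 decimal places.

48.4483

Per component, A: μ=6.3, E[X²]=79.38; B: μ=9.2, E[X²]=169.28; C: μ=6.4, E[X²]=81.92.
E[X] = 0.75·6.3 + 0.166667·9.2 + 0.0833333·6.4 = 6.79167.
E[X²] = 0.75·79.38 + 0.166667·169.28 + 0.0833333·81.92 = 94.575.
Var(X) = E[X²] − (E[X])² = 94.575 − 46.1267 = 48.4483.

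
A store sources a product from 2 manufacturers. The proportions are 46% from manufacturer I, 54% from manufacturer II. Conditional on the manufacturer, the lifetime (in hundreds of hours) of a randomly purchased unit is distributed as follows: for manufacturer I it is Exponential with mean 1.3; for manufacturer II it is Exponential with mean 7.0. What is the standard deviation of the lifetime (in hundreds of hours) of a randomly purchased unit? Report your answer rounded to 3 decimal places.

Per component, I: μ=1.3, E[X²]=3.38; II: μ=7, E[X²]=98.
E[X] = 0.46·1.3 + 0.54·7 = 4.378.
E[X²] = 0.46·3.38 + 0.54·98 = 54.4748.
Var(X) = E[X²] − (E[X])² = 54.4748 − 19.1669 = 35.3079.
SD(X) = √35.3079 = 5.94205.

5.942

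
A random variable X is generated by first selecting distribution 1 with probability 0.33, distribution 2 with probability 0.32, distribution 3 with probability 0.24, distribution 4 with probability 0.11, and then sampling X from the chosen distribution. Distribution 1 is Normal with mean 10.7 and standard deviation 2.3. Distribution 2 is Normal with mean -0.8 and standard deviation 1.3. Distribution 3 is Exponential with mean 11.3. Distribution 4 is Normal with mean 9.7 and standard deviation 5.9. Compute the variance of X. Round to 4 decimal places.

65.9843

Per component, 1: μ=10.7, E[X²]=119.78; 2: μ=-0.8, E[X²]=2.33; 3: μ=11.3, E[X²]=255.38; 4: μ=9.7, E[X²]=128.9.
E[X] = 0.33·10.7 + 0.32·-0.8 + 0.24·11.3 + 0.11·9.7 = 7.054.
E[X²] = 0.33·119.78 + 0.32·2.33 + 0.24·255.38 + 0.11·128.9 = 115.743.
Var(X) = E[X²] − (E[X])² = 115.743 − 49.7589 = 65.9843.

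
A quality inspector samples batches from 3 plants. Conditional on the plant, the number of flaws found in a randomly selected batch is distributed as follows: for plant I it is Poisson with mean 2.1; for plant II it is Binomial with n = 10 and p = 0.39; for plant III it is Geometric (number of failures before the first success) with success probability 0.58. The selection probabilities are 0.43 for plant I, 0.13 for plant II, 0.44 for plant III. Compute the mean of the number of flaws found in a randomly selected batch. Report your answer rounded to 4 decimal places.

Component means — I: 2.1; II: 3.9; III: 0.724138.
E[X] = 0.43·2.1 + 0.13·3.9 + 0.44·0.724138 = 1.72862.

1.7286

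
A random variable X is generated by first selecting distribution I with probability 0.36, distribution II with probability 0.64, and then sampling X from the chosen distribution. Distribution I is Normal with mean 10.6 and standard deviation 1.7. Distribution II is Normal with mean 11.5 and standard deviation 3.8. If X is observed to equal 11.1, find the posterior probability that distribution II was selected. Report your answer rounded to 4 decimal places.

Likelihoods f(11.1 | ·): I: 0.224738; II: 0.104405.
Posterior ∝ prior × likelihood. Numerator for II: 0.64·0.104405 = 0.0668191.
Normalizing constant: 0.36·0.224738 + 0.64·0.104405 = 0.147725.
P(II | observation) = 0.0668191 / 0.147725 = 0.452321.

0.4523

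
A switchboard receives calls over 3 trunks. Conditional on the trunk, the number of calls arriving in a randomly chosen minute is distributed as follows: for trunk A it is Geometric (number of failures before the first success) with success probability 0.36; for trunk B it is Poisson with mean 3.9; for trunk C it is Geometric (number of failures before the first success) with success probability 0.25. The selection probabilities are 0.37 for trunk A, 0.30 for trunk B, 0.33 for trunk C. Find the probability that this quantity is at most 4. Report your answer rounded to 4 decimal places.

0.7765

Conditional on each trunk, P(X ≤ 4): A: 0.892626; B: 0.648365; C: 0.762695.
By total probability, P(X ≤ 4) = 0.37·0.892626 + 0.3·0.648365 + 0.33·0.762695 = 0.776471.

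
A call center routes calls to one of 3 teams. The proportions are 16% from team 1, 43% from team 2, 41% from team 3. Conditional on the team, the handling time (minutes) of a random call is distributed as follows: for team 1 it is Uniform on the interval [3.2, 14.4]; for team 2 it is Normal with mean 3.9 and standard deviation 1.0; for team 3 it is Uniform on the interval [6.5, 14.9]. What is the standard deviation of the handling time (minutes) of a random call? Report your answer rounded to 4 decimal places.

3.8150

Per component, 1: μ=8.8, E[X²]=87.8933; 2: μ=3.9, E[X²]=16.21; 3: μ=10.7, E[X²]=120.37.
E[X] = 0.16·8.8 + 0.43·3.9 + 0.41·10.7 = 7.472.
E[X²] = 0.16·87.8933 + 0.43·16.21 + 0.41·120.37 = 70.3849.
Var(X) = E[X²] − (E[X])² = 70.3849 − 55.8308 = 14.5541.
SD(X) = √14.5541 = 3.81499.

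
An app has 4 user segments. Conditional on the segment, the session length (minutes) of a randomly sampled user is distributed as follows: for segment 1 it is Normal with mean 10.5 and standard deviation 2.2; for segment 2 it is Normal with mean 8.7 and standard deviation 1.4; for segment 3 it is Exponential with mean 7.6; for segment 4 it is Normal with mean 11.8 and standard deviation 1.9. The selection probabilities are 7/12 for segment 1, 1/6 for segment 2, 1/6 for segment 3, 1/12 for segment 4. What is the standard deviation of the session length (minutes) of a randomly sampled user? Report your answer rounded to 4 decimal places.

Per component, 1: μ=10.5, E[X²]=115.09; 2: μ=8.7, E[X²]=77.65; 3: μ=7.6, E[X²]=115.52; 4: μ=11.8, E[X²]=142.85.
E[X] = 0.583333·10.5 + 0.166667·8.7 + 0.166667·7.6 + 0.0833333·11.8 = 9.825.
E[X²] = 0.583333·115.09 + 0.166667·77.65 + 0.166667·115.52 + 0.0833333·142.85 = 111.235.
Var(X) = E[X²] − (E[X])² = 111.235 − 96.5306 = 14.7044.
SD(X) = √14.7044 = 3.83463.

3.8346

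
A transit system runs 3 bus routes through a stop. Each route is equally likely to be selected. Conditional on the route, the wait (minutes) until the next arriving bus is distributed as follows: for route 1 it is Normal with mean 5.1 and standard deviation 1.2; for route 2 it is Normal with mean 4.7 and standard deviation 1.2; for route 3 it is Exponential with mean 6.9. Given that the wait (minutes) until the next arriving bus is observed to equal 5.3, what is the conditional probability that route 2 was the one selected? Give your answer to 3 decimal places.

Likelihoods f(5.3 | ·): 1: 0.327866; 2: 0.293388; 3: 0.0672299.
Posterior ∝ prior × likelihood. Numerator for 2: 0.333333·0.293388 = 0.0977959.
Normalizing constant: 0.333333·0.327866 + 0.333333·0.293388 + 0.333333·0.0672299 = 0.229495.
P(2 | observation) = 0.0977959 / 0.229495 = 0.426136.

0.426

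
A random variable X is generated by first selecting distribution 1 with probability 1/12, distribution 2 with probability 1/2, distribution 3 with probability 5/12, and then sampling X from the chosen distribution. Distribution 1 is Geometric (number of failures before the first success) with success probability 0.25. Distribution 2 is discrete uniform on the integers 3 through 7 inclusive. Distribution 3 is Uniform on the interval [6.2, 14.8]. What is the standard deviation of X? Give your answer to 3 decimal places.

3.604

Per component, 1: μ=3, E[X²]=21; 2: μ=5, E[X²]=27; 3: μ=10.5, E[X²]=116.413.
E[X] = 0.0833333·3 + 0.5·5 + 0.416667·10.5 = 7.125.
E[X²] = 0.0833333·21 + 0.5·27 + 0.416667·116.413 = 63.7556.
Var(X) = E[X²] − (E[X])² = 63.7556 − 50.7656 = 12.9899.
SD(X) = √12.9899 = 3.60415.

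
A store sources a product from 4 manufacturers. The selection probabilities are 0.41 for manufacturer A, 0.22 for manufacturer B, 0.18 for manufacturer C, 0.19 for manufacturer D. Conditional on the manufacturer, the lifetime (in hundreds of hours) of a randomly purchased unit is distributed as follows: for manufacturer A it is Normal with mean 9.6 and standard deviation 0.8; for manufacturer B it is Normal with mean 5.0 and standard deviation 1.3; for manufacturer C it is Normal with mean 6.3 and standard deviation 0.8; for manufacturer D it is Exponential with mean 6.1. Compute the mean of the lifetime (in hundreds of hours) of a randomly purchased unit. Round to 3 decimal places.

7.329

Component means — A: 9.6; B: 5; C: 6.3; D: 6.1.
E[X] = 0.41·9.6 + 0.22·5 + 0.18·6.3 + 0.19·6.1 = 7.329.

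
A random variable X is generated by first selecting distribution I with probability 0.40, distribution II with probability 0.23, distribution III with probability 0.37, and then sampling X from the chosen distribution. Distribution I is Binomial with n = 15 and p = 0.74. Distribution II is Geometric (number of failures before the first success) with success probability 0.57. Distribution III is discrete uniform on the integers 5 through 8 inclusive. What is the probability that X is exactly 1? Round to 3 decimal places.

Conditional on each component, P(X = 1): I: 7.16061e-08; II: 0.2451; III: 0.
By total probability, P(X = 1) = 0.4·7.16061e-08 + 0.23·0.2451 + 0.37·0 = 0.056373.

0.056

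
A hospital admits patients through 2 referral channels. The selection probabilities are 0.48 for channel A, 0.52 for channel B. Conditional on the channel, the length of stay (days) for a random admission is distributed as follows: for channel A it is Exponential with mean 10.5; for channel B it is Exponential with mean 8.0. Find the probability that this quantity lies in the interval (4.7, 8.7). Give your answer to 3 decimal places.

Conditional on each channel, P(4.7 < X < 8.7): A: 0.202475; B: 0.218657.
By total probability, P(4.7 < X < 8.7) = 0.48·0.202475 + 0.52·0.218657 = 0.21089.

0.211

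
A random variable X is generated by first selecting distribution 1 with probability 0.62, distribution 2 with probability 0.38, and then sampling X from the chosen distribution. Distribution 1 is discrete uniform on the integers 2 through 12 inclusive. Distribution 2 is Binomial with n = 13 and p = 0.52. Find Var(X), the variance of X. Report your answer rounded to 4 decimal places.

7.4466

Per component, 1: μ=7, E[X²]=59; 2: μ=6.76, E[X²]=48.9424.
E[X] = 0.62·7 + 0.38·6.76 = 6.9088.
E[X²] = 0.62·59 + 0.38·48.9424 = 55.1781.
Var(X) = E[X²] − (E[X])² = 55.1781 − 47.7315 = 7.44659.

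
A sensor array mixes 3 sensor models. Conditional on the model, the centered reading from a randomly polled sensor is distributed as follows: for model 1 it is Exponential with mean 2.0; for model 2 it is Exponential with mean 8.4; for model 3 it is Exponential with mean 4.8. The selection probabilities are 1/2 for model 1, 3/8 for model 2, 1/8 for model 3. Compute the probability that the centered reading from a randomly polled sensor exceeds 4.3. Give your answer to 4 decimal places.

Conditional on each model, P(X > 4.3): 1: 0.116484; 2: 0.599353; 3: 0.408267.
By total probability, P(X > 4.3) = 0.5·0.116484 + 0.375·0.599353 + 0.125·0.408267 = 0.334033.

0.3340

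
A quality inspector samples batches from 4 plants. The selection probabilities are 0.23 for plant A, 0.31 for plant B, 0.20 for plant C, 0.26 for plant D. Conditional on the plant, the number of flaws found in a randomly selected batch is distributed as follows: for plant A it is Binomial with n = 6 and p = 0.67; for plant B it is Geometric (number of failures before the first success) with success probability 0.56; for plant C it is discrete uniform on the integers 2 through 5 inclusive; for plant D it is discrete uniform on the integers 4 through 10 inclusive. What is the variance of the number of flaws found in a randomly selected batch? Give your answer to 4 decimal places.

Per component, A: μ=4.02, E[X²]=17.487; B: μ=0.785714, E[X²]=2.02041; C: μ=3.5, E[X²]=13.5; D: μ=7, E[X²]=53.
E[X] = 0.23·4.02 + 0.31·0.785714 + 0.2·3.5 + 0.26·7 = 3.68817.
E[X²] = 0.23·17.487 + 0.31·2.02041 + 0.2·13.5 + 0.26·53 = 21.1283.
Var(X) = E[X²] − (E[X])² = 21.1283 − 13.6026 = 7.52573.

7.5257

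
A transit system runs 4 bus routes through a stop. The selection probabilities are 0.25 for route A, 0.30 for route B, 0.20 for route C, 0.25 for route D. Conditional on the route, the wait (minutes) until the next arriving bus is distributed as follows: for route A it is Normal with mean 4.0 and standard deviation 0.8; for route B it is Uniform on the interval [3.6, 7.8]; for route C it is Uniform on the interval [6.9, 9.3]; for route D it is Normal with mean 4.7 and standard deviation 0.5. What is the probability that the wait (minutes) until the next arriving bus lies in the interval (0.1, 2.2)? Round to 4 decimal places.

0.0031

Conditional on each route, P(0.1 < X < 2.2): A: 0.0122239; B: 0; C: 0; D: 2.86652e-07.
By total probability, P(0.1 < X < 2.2) = 0.25·0.0122239 + 0.3·0 + 0.2·0 + 0.25·2.86652e-07 = 0.00305605.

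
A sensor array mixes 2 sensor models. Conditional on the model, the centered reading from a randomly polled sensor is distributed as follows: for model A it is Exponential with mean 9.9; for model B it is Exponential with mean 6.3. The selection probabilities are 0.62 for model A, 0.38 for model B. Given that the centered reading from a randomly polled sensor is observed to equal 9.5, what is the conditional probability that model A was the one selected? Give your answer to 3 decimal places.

Likelihoods f(9.5 | ·): A: 0.0386917; B: 0.0351375.
Posterior ∝ prior × likelihood. Numerator for A: 0.62·0.0386917 = 0.0239888.
Normalizing constant: 0.62·0.0386917 + 0.38·0.0351375 = 0.0373411.
P(A | observation) = 0.0239888 / 0.0373411 = 0.642425.

0.642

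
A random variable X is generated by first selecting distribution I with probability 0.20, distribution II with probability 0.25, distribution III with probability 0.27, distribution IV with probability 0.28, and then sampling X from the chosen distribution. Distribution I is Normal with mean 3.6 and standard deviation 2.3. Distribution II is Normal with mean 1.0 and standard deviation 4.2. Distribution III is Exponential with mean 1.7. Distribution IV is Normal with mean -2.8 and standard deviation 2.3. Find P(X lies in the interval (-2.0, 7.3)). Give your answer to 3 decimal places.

0.730

Conditional on each component, P(-2.0 < X < 7.3): I: 0.938708; II: 0.695668; III: 0.986351; IV: 0.36398.
By total probability, P(-2.0 < X < 7.3) = 0.2·0.938708 + 0.25·0.695668 + 0.27·0.986351 + 0.28·0.36398 = 0.729888.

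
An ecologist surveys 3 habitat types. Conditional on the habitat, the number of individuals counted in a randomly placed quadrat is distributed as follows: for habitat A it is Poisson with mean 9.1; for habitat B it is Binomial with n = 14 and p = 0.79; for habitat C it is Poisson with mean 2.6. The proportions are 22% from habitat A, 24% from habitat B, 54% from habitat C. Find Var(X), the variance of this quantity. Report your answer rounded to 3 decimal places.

18.461

Per component, A: μ=9.1, E[X²]=91.91; B: μ=11.06, E[X²]=124.646; C: μ=2.6, E[X²]=9.36.
E[X] = 0.22·9.1 + 0.24·11.06 + 0.54·2.6 = 6.0604.
E[X²] = 0.22·91.91 + 0.24·124.646 + 0.54·9.36 = 55.1897.
Var(X) = E[X²] − (E[X])² = 55.1897 − 36.7284 = 18.4612.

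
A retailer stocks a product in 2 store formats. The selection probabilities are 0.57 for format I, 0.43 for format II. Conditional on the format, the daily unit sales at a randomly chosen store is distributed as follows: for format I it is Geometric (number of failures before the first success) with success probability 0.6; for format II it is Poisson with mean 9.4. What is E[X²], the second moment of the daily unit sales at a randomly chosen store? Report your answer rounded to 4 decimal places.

42.9235

For each component E[X²] = Var + (mean)², giving I: 1.55556; II: 97.76.
Overall E[X²] = 0.57·1.55556 + 0.43·97.76 = 42.9235.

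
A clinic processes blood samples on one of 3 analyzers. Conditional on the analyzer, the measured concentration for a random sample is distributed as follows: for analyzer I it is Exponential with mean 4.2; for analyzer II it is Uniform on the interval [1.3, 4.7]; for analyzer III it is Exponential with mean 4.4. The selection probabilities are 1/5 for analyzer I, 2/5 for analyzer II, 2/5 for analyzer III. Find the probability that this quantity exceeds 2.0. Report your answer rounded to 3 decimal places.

Conditional on each analyzer, P(X > 2.0): I: 0.621145; II: 0.794118; III: 0.634736.
By total probability, P(X > 2.0) = 0.2·0.621145 + 0.4·0.794118 + 0.4·0.634736 = 0.695771.

0.696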